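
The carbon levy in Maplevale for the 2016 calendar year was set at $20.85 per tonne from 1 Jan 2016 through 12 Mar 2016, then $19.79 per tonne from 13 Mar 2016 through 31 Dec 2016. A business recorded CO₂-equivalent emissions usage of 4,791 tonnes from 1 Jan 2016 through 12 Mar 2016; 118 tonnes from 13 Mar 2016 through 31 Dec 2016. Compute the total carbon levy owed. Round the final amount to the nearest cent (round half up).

$102,227.57

1 Jan – 12 Mar 2016: 4,791 tonnes at $20.85/tonne → $99,892.35
13 Mar – 31 Dec 2016: 118 tonnes at $19.79/tonne → $2,335.22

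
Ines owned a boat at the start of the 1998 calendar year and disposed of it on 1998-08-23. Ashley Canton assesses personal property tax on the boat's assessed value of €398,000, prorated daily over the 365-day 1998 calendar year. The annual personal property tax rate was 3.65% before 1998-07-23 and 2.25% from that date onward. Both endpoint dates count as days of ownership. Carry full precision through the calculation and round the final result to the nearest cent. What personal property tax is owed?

€8,864.50

1998-01-01 to 1998-07-22: 203 days at 3.65% → €398,000 × 3.65% × 203/365 = €8,079.4000
1998-07-23 to 1998-08-23: 32 days at 2.25% → €398,000 × 2.25% × 32/365 = €785.0959
Total = €8,864.4959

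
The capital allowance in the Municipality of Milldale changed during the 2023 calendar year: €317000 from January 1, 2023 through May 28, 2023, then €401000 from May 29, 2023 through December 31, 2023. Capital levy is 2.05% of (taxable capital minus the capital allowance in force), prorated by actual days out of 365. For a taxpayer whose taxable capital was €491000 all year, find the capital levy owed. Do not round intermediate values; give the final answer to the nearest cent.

€2543.24

January 1 – May 28, 2023: 148 days, exemption €317000 → (€491000 − €317000) × 2.05% × 148/365 = €1446.3452
May 29 – December 31, 2023: 217 days, exemption €401000 → (€491000 − €401000) × 2.05% × 217/365 = €1096.8904
Total = €2543.2356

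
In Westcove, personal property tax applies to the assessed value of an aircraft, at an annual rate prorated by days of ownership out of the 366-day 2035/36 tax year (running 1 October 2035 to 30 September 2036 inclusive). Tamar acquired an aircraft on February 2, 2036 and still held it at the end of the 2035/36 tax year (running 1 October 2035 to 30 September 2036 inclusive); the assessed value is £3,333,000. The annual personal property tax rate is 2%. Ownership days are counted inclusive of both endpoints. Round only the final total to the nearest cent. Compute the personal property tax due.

£44,075.74

Days held (February 2 – September 30, 2036): 242 out of 366
Tax = £3,333,000 × 2% × 242/366 = £44,075.7377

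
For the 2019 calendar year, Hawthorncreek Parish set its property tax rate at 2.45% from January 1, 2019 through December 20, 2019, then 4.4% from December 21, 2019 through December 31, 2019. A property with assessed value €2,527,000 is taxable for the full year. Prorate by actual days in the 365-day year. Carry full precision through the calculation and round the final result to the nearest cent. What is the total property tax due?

January 1 – December 20, 2019: 354 days at 2.45% → €2,527,000 × 2.45% × 354/365 = €60,045.6740
December 21 – December 31, 2019: 11 days at 4.4% → €2,527,000 × 4.4% × 11/365 = €3,350.8712
Total = €63,396.5452

€63,396.55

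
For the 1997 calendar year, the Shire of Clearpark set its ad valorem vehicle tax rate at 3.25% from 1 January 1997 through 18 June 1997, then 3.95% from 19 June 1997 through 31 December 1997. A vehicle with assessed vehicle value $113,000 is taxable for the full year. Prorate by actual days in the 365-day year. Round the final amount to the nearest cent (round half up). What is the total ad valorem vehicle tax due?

1 January – 18 June 1997: 169 days at 3.25% → $113,000 × 3.25% × 169/365 = $1,700.4178
19 June – 31 December 1997: 196 days at 3.95% → $113,000 × 3.95% × 196/365 = $2,396.8384
Total = $4,097.2562

$4,097.26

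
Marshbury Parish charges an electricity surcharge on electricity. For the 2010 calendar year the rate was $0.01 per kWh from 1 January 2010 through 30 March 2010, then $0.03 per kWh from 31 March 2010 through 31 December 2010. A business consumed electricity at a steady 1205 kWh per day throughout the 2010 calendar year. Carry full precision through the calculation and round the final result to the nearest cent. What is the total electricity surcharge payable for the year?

1 January – 30 March 2010: 89 days × 1205 kWh/day = 107,245 kWh at $0.01/kWh → $1,072.45
31 March – 31 December 2010: 276 days × 1205 kWh/day = 332,580 kWh at $0.03/kWh → $9,977.40

$11,049.85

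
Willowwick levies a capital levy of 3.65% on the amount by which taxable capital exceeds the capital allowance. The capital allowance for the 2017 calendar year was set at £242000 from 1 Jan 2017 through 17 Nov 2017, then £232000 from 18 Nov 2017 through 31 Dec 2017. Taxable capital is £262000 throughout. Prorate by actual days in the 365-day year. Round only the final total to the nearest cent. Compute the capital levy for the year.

1 Jan – 17 Nov 2017: 321 days, exemption £242000 → (£262000 − £242000) × 3.65% × 321/365 = £642.0000
18 Nov – 31 Dec 2017: 44 days, exemption £232000 → (£262000 − £232000) × 3.65% × 44/365 = £132.0000
Total = £774.0000

£774.00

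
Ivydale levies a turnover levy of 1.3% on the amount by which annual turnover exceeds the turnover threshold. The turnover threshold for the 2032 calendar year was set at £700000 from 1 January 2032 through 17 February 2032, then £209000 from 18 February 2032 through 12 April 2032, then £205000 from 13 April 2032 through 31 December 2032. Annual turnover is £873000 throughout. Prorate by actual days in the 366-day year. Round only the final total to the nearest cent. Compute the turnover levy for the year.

£7832.25

1 January – 17 February 2032: 48 days, exemption £700000 → (£873000 − £700000) × 1.3% × 48/366 = £294.9508
18 February – 12 April 2032: 55 days, exemption £209000 → (£873000 − £209000) × 1.3% × 55/366 = £1297.1585
13 April – 31 December 2032: 263 days, exemption £205000 → (£873000 − £205000) × 1.3% × 263/366 = £6240.1421
Total = £7832.2514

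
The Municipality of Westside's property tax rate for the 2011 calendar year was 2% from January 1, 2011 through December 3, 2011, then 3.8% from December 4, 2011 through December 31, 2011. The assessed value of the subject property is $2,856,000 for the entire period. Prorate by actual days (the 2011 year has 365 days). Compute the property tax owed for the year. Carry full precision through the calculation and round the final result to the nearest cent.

January 1 – December 3, 2011: 337 days at 2% → $2,856,000 × 2% × 337/365 = $52,738.1918
December 4 – December 31, 2011: 28 days at 3.8% → $2,856,000 × 3.8% × 28/365 = $8,325.4356
Total = $61,063.6274

$61,063.63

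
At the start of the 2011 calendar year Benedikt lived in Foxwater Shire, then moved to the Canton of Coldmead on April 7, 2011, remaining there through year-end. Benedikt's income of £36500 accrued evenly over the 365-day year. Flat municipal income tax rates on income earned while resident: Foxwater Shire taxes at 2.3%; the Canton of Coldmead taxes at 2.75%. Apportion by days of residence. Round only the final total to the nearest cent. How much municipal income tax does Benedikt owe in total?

£960.55

Foxwater Shire, January 1 – April 6, 2011: 96 days → £36500 × 2.3% × 96/365 = £220.8000
The Canton of Coldmead, April 7 – December 31, 2011: 269 days → £36500 × 2.75% × 269/365 = £739.7500
Total = £960.5500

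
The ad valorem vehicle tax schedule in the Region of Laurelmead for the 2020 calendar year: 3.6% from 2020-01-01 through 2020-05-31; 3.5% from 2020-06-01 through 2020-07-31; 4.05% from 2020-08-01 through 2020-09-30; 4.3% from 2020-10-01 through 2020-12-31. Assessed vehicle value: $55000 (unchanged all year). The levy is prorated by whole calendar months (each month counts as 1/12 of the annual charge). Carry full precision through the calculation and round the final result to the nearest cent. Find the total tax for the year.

2020-01-01 to 2020-05-31: 5 months at 3.6% → $55000 × 3.6% × 5/12 = $825.0000
2020-06-01 to 2020-07-31: 2 months at 3.5% → $55000 × 3.5% × 2/12 = $320.8333
2020-08-01 to 2020-09-30: 2 months at 4.05% → $55000 × 4.05% × 2/12 = $371.2500
2020-10-01 to 2020-12-31: 3 months at 4.3% → $55000 × 4.3% × 3/12 = $591.2500
Total = $2108.3333

$2108.33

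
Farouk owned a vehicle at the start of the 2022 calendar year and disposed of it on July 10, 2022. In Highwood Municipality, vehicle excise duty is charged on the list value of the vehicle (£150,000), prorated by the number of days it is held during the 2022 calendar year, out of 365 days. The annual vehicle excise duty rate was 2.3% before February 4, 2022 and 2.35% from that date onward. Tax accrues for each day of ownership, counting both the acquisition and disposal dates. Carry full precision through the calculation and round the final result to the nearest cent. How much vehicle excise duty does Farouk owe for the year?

£1,837.60

January 1 – February 3, 2022: 34 days at 2.3% → £150,000 × 2.3% × 34/365 = £321.3699
February 4 – July 10, 2022: 157 days at 2.35% → £150,000 × 2.35% × 157/365 = £1,516.2329
Total = £1,837.6027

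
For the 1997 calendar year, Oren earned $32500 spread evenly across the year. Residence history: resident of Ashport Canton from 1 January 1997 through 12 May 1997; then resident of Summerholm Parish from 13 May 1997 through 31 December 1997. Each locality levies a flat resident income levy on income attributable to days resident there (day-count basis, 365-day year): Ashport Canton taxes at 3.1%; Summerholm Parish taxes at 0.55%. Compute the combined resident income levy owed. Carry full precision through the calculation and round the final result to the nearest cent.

$478.46

Ashport Canton, 1 January – 12 May 1997: 132 days → $32500 × 3.1% × 132/365 = $364.3562
Summerholm Parish, 13 May – 31 December 1997: 233 days → $32500 × 0.55% × 233/365 = $114.1062
Total = $478.4623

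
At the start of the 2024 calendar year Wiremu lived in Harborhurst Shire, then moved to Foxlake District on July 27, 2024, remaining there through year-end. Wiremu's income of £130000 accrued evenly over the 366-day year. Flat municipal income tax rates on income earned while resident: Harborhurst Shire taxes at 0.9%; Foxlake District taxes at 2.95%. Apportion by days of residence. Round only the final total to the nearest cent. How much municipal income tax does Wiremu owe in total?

£2320.46

Harborhurst Shire, January 1 – July 26, 2024: 208 days → £130000 × 0.9% × 208/366 = £664.9180
Foxlake District, July 27 – December 31, 2024: 158 days → £130000 × 2.95% × 158/366 = £1655.5464
Total = £2320.4645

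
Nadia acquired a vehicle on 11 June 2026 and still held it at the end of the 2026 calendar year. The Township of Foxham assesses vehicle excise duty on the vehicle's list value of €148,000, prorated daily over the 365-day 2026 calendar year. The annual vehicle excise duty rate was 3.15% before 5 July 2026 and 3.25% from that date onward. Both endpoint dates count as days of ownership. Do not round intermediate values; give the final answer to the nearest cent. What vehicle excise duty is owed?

11 June – 4 July 2026: 24 days at 3.15% → €148,000 × 3.15% × 24/365 = €306.5425
5 July – 31 December 2026: 180 days at 3.25% → €148,000 × 3.25% × 180/365 = €2,372.0548
Total = €2,678.5973

€2,678.60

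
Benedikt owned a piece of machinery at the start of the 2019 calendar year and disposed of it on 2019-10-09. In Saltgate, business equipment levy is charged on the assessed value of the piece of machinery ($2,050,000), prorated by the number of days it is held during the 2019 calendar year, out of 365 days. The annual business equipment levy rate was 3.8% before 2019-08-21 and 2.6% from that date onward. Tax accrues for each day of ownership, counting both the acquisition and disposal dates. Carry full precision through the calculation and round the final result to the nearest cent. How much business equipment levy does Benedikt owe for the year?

2019-01-01 to 2019-08-20: 232 days at 3.8% → $2,050,000 × 3.8% × 232/365 = $49,514.5205
2019-08-21 to 2019-10-09: 50 days at 2.6% → $2,050,000 × 2.6% × 50/365 = $7,301.3699
Total = $56,815.8904

$56,815.89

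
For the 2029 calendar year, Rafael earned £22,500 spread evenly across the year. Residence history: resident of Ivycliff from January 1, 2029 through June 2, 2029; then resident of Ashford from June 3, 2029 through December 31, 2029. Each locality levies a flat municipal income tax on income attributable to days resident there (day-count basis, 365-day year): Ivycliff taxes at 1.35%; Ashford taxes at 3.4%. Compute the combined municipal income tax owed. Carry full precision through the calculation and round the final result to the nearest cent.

Ivycliff, January 1 – June 2, 2029: 153 days → £22,500 × 1.35% × 153/365 = £127.3253
Ashford, June 3 – December 31, 2029: 212 days → £22,500 × 3.4% × 212/365 = £444.3288
Total = £571.6541

£571.65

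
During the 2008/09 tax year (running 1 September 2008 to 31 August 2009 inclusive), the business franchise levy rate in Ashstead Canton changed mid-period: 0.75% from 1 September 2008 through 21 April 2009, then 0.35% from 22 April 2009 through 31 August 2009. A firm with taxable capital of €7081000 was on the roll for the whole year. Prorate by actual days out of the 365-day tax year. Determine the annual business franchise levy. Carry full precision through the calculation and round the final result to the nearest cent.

€42864.30

1 September 2008 – 21 April 2009: 233 days at 0.75% → €7081000 × 0.75% × 233/365 = €33901.5000
22 April – 31 August 2009: 132 days at 0.35% → €7081000 × 0.35% × 132/365 = €8962.8000
Total = €42864.3000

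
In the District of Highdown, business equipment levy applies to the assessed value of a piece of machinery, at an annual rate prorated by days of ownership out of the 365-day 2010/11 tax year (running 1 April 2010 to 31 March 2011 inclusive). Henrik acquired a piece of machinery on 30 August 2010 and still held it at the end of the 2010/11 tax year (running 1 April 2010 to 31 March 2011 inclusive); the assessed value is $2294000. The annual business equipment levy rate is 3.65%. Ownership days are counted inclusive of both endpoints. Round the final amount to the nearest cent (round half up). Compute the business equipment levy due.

Days held (30 August 2010 – 31 March 2011): 214 out of 365
Tax = $2294000 × 3.65% × 214/365 = $49091.6000

$49091.60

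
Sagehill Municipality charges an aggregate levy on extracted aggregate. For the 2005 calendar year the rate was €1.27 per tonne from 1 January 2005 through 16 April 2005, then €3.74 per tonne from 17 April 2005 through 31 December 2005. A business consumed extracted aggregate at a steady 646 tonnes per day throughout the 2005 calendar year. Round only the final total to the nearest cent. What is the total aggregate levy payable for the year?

€712718.88

1 January – 16 April 2005: 106 days × 646 tonnes/day = 68,476 tonnes at €1.27/tonne → €86964.52
17 April – 31 December 2005: 259 days × 646 tonnes/day = 167,314 tonnes at €3.74/tonne → €625754.36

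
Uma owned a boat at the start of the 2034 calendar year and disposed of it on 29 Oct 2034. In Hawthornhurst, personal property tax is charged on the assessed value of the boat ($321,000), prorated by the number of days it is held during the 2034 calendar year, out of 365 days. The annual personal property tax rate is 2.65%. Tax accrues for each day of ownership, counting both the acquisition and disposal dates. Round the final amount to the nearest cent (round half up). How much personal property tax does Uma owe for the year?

Days held (1 Jan – 29 Oct 2034): 302 out of 365
Tax = $321,000 × 2.65% × 302/365 = $7,038.2548

$7,038.25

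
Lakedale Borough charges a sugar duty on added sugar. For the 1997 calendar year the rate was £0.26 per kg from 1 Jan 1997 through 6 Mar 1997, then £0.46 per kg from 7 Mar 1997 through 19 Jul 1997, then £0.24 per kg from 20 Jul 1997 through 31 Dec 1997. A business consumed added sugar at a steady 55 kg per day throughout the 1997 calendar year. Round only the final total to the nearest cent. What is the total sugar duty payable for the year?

£6523.00

1 Jan – 6 Mar 1997: 65 days × 55 kg/day = 3,575 kg at £0.26/kg → £929.50
7 Mar – 19 Jul 1997: 135 days × 55 kg/day = 7,425 kg at £0.46/kg → £3415.50
20 Jul – 31 Dec 1997: 165 days × 55 kg/day = 9,075 kg at £0.24/kg → £2178.00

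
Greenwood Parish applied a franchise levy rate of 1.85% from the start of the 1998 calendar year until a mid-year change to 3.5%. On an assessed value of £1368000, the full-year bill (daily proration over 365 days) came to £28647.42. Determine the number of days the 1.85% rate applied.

311 days

Let d = days at the first rate; then 365 − d days at the second rate.
£1368000 × [1.85%·d + 3.5%·(365−d)] / 365 = £28647.42
Solving gives d = 311, so the new rate took effect on 8 Nov 1998.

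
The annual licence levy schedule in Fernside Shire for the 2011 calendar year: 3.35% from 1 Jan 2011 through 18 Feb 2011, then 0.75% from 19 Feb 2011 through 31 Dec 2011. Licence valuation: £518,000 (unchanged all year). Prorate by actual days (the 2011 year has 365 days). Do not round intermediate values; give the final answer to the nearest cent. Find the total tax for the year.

1 Jan – 18 Feb 2011: 49 days at 3.35% → £518,000 × 3.35% × 49/365 = £2,329.5808
19 Feb – 31 Dec 2011: 316 days at 0.75% → £518,000 × 0.75% × 316/365 = £3,363.4521
Total = £5,693.0329

£5,693.03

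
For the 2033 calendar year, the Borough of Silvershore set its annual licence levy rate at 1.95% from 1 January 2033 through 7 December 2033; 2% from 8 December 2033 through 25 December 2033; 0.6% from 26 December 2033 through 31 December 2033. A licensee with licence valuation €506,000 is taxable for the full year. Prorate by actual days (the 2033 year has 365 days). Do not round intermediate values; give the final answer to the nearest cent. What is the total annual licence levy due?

€9,767.19

1 January – 7 December 2033: 341 days at 1.95% → €506,000 × 1.95% × 341/365 = €9,218.2110
8 December – 25 December 2033: 18 days at 2% → €506,000 × 2% × 18/365 = €499.0685
26 December – 31 December 2033: 6 days at 0.6% → €506,000 × 0.6% × 6/365 = €49.9068
Total = €9,767.1863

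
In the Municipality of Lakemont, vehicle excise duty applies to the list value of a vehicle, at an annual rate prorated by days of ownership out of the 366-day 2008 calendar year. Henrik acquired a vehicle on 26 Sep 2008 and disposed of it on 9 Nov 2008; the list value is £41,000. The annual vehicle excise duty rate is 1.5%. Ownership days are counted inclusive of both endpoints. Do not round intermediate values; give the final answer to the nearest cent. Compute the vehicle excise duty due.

Days held (26 Sep – 9 Nov 2008): 45 out of 366
Tax = £41,000 × 1.5% × 45/366 = £75.6148

£75.61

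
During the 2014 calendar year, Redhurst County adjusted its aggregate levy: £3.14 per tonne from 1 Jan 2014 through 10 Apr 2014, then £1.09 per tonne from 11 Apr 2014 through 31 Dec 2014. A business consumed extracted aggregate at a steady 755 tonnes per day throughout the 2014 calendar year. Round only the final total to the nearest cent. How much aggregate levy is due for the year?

1 Jan – 10 Apr 2014: 100 days × 755 tonnes/day = 75,500 tonnes at £3.14/tonne → £237,070.00
11 Apr – 31 Dec 2014: 265 days × 755 tonnes/day = 200,075 tonnes at £1.09/tonne → £218,081.75

£455,151.75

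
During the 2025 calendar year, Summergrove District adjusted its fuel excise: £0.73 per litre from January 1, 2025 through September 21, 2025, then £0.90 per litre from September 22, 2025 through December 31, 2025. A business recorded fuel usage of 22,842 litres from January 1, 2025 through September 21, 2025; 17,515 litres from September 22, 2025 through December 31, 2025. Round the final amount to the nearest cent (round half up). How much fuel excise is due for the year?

January 1 – September 21, 2025: 22,842 litres at £0.73/litre → £16,674.66
September 22 – December 31, 2025: 17,515 litres at £0.90/litre → £15,763.50

£32,438.16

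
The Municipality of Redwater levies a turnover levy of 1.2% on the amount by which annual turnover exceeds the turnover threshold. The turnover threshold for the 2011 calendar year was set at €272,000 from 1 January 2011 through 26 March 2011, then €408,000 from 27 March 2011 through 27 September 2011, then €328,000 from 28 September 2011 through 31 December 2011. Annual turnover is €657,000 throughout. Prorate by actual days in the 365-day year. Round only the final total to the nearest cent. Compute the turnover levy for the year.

€3,617.92

1 January – 26 March 2011: 85 days, exemption €272,000 → (€657,000 − €272,000) × 1.2% × 85/365 = €1,075.8904
27 March – 27 September 2011: 185 days, exemption €408,000 → (€657,000 − €408,000) × 1.2% × 185/365 = €1,514.4658
28 September – 31 December 2011: 95 days, exemption €328,000 → (€657,000 − €328,000) × 1.2% × 95/365 = €1,027.5616
Total = €3,617.9178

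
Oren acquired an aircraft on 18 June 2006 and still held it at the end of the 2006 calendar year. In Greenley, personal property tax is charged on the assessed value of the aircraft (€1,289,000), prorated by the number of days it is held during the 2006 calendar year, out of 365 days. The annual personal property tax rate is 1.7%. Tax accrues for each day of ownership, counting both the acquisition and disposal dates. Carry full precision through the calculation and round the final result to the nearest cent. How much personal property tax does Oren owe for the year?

Days held (18 June – 31 December 2006): 197 out of 365
Tax = €1,289,000 × 1.7% × 197/365 = €11,827.0164

€11,827.02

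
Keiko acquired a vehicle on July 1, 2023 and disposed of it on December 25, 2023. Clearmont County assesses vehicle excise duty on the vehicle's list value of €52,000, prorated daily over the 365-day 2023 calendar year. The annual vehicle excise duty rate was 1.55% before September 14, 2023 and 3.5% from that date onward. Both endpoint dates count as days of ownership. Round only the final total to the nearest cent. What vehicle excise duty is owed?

€679.21

July 1 – September 13, 2023: 75 days at 1.55% → €52,000 × 1.55% × 75/365 = €165.6164
September 14 – December 25, 2023: 103 days at 3.5% → €52,000 × 3.5% × 103/365 = €513.5890
Total = €679.2055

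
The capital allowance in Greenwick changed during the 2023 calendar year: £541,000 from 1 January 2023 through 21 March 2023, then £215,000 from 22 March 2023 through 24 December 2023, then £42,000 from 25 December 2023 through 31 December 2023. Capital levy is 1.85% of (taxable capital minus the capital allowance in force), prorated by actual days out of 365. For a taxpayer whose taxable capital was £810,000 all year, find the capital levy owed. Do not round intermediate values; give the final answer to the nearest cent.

1 January – 21 March 2023: 80 days, exemption £541,000 → (£810,000 − £541,000) × 1.85% × 80/365 = £1,090.7397
22 March – 24 December 2023: 278 days, exemption £215,000 → (£810,000 − £215,000) × 1.85% × 278/365 = £8,383.7945
25 December – 31 December 2023: 7 days, exemption £42,000 → (£810,000 − £42,000) × 1.85% × 7/365 = £272.4822
Total = £9,747.0164

£9,747.02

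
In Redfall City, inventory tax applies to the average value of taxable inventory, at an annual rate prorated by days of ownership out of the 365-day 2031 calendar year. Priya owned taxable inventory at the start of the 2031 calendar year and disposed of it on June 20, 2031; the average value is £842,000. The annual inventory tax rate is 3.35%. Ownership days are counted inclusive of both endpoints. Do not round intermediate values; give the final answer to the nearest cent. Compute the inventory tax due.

Days held (January 1 – June 20, 2031): 171 out of 365
Tax = £842,000 × 3.35% × 171/365 = £13,214.7863

£13,214.79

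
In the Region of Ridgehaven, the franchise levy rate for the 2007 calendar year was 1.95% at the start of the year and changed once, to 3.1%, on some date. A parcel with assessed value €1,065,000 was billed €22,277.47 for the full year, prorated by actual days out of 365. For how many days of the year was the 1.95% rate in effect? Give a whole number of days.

Let d = days at the first rate; then 365 − d days at the second rate.
€1,065,000 × [1.95%·d + 3.1%·(365−d)] / 365 = €22,277.47
Solving gives d = 320, so the new rate took effect on 17 November 2007.

320 days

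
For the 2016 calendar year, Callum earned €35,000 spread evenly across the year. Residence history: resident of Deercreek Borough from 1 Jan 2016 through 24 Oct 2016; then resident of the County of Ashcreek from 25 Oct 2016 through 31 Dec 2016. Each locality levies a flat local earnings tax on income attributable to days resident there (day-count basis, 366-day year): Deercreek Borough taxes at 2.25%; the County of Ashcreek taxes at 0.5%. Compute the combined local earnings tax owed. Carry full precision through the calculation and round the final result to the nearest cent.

Deercreek Borough, 1 Jan – 24 Oct 2016: 298 days → €35,000 × 2.25% × 298/366 = €641.1885
The County of Ashcreek, 25 Oct – 31 Dec 2016: 68 days → €35,000 × 0.5% × 68/366 = €32.5137
Total = €673.7022

€673.70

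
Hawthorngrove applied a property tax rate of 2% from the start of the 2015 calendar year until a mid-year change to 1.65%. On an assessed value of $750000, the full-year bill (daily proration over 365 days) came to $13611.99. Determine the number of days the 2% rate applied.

Let d = days at the first rate; then 365 − d days at the second rate.
$750000 × [2%·d + 1.65%·(365−d)] / 365 = $13611.99
Solving gives d = 172, so the new rate took effect on 22 June 2015.

172 days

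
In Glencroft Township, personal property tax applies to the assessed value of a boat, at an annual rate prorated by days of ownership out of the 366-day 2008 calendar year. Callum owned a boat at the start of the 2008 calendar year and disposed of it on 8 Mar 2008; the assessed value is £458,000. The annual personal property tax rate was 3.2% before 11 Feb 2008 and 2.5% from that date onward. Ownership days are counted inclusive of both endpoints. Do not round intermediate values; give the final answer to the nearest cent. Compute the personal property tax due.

£2,486.46

1 Jan – 10 Feb 2008: 41 days at 3.2% → £458,000 × 3.2% × 41/366 = £1,641.7923
11 Feb – 8 Mar 2008: 27 days at 2.5% → £458,000 × 2.5% × 27/366 = £844.6721
Total = £2,486.4645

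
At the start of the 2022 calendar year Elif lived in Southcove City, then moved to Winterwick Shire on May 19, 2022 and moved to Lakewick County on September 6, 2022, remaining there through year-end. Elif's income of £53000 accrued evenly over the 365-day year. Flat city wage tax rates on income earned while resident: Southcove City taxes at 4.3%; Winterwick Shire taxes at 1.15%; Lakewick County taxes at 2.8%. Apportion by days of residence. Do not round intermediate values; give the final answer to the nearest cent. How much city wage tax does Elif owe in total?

£1521.03

Southcove City, January 1 – May 18, 2022: 138 days → £53000 × 4.3% × 138/365 = £861.6493
Winterwick Shire, May 19 – September 5, 2022: 110 days → £53000 × 1.15% × 110/365 = £183.6849
Lakewick County, September 6 – December 31, 2022: 117 days → £53000 × 2.8% × 117/365 = £475.6932
Total = £1521.0274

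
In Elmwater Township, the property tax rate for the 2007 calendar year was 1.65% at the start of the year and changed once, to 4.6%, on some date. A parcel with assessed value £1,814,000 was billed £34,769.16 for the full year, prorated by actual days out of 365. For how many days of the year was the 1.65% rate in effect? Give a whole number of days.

Let d = days at the first rate; then 365 − d days at the second rate.
£1,814,000 × [1.65%·d + 4.6%·(365−d)] / 365 = £34,769.16
Solving gives d = 332, so the new rate took effect on November 29, 2007.

332 days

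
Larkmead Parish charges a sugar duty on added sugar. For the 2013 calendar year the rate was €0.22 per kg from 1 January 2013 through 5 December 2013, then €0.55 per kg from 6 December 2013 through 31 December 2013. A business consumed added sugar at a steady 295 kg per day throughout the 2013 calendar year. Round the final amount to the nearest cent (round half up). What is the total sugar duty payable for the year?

1 January – 5 December 2013: 339 days × 295 kg/day = 100,005 kg at €0.22/kg → €22,001.10
6 December – 31 December 2013: 26 days × 295 kg/day = 7,670 kg at €0.55/kg → €4,218.50

€26,219.60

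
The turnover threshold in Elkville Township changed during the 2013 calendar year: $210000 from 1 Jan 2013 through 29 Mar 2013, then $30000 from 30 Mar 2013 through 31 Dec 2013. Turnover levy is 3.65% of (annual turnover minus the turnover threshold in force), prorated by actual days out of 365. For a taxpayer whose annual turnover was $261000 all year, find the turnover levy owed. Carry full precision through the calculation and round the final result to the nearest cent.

$6847.50

1 Jan – 29 Mar 2013: 88 days, exemption $210000 → ($261000 − $210000) × 3.65% × 88/365 = $448.8000
30 Mar – 31 Dec 2013: 277 days, exemption $30000 → ($261000 − $30000) × 3.65% × 277/365 = $6398.7000
Total = $6847.5000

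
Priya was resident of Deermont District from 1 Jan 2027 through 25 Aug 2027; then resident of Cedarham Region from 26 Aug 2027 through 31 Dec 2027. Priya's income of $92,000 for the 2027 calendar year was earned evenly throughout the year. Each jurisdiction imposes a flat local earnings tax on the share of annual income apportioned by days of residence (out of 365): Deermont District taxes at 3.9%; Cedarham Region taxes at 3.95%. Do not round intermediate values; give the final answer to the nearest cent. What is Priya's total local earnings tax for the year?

$3,604.13

Deermont District, 1 Jan – 25 Aug 2027: 237 days → $92,000 × 3.9% × 237/365 = $2,329.7425
Cedarham Region, 26 Aug – 31 Dec 2027: 128 days → $92,000 × 3.95% × 128/365 = $1,274.3890
Total = $3,604.1315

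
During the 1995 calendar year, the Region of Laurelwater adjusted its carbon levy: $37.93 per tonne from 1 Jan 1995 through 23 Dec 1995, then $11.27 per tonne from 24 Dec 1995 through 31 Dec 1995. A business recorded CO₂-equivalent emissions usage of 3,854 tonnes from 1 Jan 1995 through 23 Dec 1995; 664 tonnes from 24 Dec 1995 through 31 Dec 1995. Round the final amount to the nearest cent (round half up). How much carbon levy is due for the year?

$153665.50

1 Jan – 23 Dec 1995: 3,854 tonnes at $37.93/tonne → $146182.22
24 Dec – 31 Dec 1995: 664 tonnes at $11.27/tonne → $7483.28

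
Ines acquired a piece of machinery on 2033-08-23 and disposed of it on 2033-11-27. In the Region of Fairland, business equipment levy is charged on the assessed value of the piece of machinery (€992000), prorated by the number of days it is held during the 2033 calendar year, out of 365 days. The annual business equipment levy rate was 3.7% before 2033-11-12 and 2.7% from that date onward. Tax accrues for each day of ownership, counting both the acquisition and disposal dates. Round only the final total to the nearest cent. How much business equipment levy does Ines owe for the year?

€9319.36

2033-08-23 to 2033-11-11: 81 days at 3.7% → €992000 × 3.7% × 81/365 = €8145.2712
2033-11-12 to 2033-11-27: 16 days at 2.7% → €992000 × 2.7% × 16/365 = €1174.0932
Total = €9319.3644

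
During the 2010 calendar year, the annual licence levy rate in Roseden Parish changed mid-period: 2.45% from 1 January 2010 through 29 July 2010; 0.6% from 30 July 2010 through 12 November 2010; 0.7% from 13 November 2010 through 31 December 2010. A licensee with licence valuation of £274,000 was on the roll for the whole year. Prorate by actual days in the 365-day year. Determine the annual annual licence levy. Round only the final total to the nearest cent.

£4,597.19

1 January – 29 July 2010: 210 days at 2.45% → £274,000 × 2.45% × 210/365 = £3,862.2740
30 July – 12 November 2010: 106 days at 0.6% → £274,000 × 0.6% × 106/365 = £477.4356
13 November – 31 December 2010: 49 days at 0.7% → £274,000 × 0.7% × 49/365 = £257.4849
Total = £4,597.1945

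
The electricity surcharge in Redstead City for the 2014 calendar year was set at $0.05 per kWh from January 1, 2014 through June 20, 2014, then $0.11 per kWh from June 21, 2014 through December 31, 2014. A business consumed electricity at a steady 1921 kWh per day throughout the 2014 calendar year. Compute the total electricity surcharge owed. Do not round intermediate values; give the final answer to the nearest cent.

$57418.69

January 1 – June 20, 2014: 171 days × 1921 kWh/day = 328,491 kWh at $0.05/kWh → $16424.55
June 21 – December 31, 2014: 194 days × 1921 kWh/day = 372,674 kWh at $0.11/kWh → $40994.14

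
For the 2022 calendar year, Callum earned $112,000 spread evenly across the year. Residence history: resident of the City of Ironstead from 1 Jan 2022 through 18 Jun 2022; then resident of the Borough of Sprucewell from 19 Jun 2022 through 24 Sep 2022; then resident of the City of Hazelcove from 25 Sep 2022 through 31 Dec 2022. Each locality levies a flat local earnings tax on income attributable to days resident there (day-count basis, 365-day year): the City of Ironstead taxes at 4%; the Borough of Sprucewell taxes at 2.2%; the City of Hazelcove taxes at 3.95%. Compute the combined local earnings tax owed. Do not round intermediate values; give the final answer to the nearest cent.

$3,923.68

The City of Ironstead, 1 Jan – 18 Jun 2022: 169 days → $112,000 × 4% × 169/365 = $2,074.3014
The Borough of Sprucewell, 19 Jun – 24 Sep 2022: 98 days → $112,000 × 2.2% × 98/365 = $661.5671
The City of Hazelcove, 25 Sep – 31 Dec 2022: 98 days → $112,000 × 3.95% × 98/365 = $1,187.8137
Total = $3,923.6822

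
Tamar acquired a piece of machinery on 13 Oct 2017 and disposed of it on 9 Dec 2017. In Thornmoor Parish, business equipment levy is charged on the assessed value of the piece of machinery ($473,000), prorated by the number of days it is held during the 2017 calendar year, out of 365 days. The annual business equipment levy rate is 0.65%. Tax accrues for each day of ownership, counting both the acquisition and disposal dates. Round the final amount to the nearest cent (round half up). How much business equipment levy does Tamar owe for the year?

$488.55

Days held (13 Oct – 9 Dec 2017): 58 out of 365
Tax = $473,000 × 0.65% × 58/365 = $488.5507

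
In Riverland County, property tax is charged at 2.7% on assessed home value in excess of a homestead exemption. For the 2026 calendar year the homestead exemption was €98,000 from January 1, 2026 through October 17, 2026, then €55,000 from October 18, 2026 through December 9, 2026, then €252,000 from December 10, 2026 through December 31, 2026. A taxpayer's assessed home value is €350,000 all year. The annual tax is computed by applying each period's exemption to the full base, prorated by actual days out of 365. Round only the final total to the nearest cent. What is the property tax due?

€6,721.96

January 1 – October 17, 2026: 290 days, exemption €98,000 → (€350,000 − €98,000) × 2.7% × 290/365 = €5,405.9178
October 18 – December 9, 2026: 53 days, exemption €55,000 → (€350,000 − €55,000) × 2.7% × 53/365 = €1,156.5616
December 10 – December 31, 2026: 22 days, exemption €252,000 → (€350,000 − €252,000) × 2.7% × 22/365 = €159.4849
Total = €6,721.9644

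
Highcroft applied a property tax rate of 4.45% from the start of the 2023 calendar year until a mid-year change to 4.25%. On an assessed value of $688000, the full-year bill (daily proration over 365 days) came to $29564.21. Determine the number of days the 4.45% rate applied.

86 days

Let d = days at the first rate; then 365 − d days at the second rate.
$688000 × [4.45%·d + 4.25%·(365−d)] / 365 = $29564.21
Solving gives d = 86, so the new rate took effect on 28 Mar 2023.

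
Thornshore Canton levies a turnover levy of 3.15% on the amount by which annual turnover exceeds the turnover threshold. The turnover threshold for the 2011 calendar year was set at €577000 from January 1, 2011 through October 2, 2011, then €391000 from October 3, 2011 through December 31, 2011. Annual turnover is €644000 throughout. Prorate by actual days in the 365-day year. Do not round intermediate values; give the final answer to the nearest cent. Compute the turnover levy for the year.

January 1 – October 2, 2011: 275 days, exemption €577000 → (€644000 − €577000) × 3.15% × 275/365 = €1590.1027
October 3 – December 31, 2011: 90 days, exemption €391000 → (€644000 − €391000) × 3.15% × 90/365 = €1965.0822
Total = €3555.1849

€3555.18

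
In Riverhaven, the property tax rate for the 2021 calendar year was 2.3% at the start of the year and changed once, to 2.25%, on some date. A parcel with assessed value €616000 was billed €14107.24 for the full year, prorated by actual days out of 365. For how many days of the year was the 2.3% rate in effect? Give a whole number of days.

Let d = days at the first rate; then 365 − d days at the second rate.
€616000 × [2.3%·d + 2.25%·(365−d)] / 365 = €14107.24
Solving gives d = 293, so the new rate took effect on 21 October 2021.

293 days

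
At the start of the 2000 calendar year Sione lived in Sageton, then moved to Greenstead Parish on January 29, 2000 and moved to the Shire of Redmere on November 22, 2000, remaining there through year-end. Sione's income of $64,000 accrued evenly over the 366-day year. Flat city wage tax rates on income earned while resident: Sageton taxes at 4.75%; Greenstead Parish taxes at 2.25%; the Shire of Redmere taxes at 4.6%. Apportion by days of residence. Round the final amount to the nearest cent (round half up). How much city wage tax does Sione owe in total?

$1,726.78

Sageton, January 1 – January 28, 2000: 28 days → $64,000 × 4.75% × 28/366 = $232.5683
Greenstead Parish, January 29 – November 21, 2000: 298 days → $64,000 × 2.25% × 298/366 = $1,172.4590
The Shire of Redmere, November 22 – December 31, 2000: 40 days → $64,000 × 4.6% × 40/366 = $321.7486
Total = $1,726.7760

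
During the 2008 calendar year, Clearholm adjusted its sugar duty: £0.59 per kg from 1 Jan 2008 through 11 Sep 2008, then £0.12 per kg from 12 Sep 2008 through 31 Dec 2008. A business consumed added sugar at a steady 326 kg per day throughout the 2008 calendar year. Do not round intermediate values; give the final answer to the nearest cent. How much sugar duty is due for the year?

1 Jan – 11 Sep 2008: 255 days × 326 kg/day = 83,130 kg at £0.59/kg → £49,046.70
12 Sep – 31 Dec 2008: 111 days × 326 kg/day = 36,186 kg at £0.12/kg → £4,342.32

£53,389.02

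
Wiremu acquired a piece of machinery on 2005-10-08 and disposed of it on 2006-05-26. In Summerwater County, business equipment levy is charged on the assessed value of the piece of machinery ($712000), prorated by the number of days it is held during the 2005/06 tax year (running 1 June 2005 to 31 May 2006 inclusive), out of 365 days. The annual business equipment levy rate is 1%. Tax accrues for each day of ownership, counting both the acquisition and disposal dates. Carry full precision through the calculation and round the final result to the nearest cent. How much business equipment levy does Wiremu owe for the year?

$4506.08

Days held (2005-10-08 to 2006-05-26): 231 out of 365
Tax = $712000 × 1% × 231/365 = $4506.0822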